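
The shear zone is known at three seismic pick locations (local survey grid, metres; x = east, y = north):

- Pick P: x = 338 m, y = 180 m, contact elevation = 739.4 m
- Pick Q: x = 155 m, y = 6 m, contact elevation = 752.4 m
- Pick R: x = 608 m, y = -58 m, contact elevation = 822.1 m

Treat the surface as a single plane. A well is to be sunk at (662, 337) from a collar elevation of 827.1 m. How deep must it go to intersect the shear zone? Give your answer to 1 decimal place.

Two edge vectors: Pick P→Pick Q = (-183, -174, 13), Pick P→Pick R = (270, -238, 82.7).
Normal n = (Pick P→Pick Q) × (Pick P→Pick R) = (-11295.8, 18644.1, 90534).
So ∂z/∂x = −n_x/n_z = 0.12477 and ∂z/∂y = −n_y/n_z = −0.20593.
Intercept c from Pick P: 739.4 − 42.17 + 37.07 = 734.30.
At (662, 337): z_contact = 82.60 − 69.40 + 734.30 = 747.49 m.
Depth below ground = 827.1 − 747.49 = 79.6 m.

79.6 m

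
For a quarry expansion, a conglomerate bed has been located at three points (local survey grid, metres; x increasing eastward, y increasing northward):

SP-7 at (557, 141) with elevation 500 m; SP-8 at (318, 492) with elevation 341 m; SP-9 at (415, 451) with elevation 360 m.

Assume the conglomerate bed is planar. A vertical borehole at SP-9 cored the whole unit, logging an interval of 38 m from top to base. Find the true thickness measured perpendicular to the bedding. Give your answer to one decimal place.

34.7 m

Two edge vectors: SP-7→SP-8 = (-239, 351, -159), SP-7→SP-9 = (-142, 310, -140).
Normal n = (SP-7→SP-8) × (SP-7→SP-9) = (150, -10882, -24248).
So ∂z/∂x = −n_x/n_z = 0.00619 and ∂z/∂y = −n_y/n_z = −0.44878.
|∇z| = √(a²+b²) = 0.44882, so dip δ = arctan(0.44882) = 24.17°.
True thickness = vertical thickness × cos δ = 38 × cos 24.17° = 34.7 m.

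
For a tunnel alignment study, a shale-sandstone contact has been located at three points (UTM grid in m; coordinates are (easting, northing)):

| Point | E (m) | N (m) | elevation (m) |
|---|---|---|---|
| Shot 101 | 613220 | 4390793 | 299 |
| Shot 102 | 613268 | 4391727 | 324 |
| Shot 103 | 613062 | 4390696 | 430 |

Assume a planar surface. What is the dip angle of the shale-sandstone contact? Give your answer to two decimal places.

Two edge vectors: Shot 101→Shot 102 = (48, 934, 25), Shot 101→Shot 103 = (-158, -97, 131).
Normal n = (Shot 101→Shot 102) × (Shot 101→Shot 103) = (124779, -10238, 142916).
So ∂z/∂E = −n_x/n_z = −0.87309 and ∂z/∂N = −n_y/n_z = 0.07164.
Gradient magnitude |∇z| = √(a² + b²) = √(0.76229 + 0.00513) = 0.87603.
True dip = arctan(0.87603) = 41.22°, dipping toward E (azimuth ≈ 095°).

41.22°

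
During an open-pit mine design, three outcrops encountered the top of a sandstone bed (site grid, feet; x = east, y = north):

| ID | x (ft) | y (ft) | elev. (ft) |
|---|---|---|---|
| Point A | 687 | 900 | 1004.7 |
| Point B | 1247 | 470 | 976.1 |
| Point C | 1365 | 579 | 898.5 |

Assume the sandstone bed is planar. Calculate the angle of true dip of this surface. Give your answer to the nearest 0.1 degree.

Two edge vectors: Point A→Point B = (560, -430, -28.6), Point A→Point C = (678, -321, -106.2).
Normal n = (Point A→Point B) × (Point A→Point C) = (36485.4, 40081.2, 111780).
So ∂z/∂x = −n_x/n_z = −0.32640 and ∂z/∂y = −n_y/n_z = −0.35857.
Gradient magnitude |∇z| = √(a² + b²) = √(0.10654 + 0.12857) = 0.48488.
True dip = arctan(0.48488) = 25.9°, dipping toward NE (azimuth ≈ 042°).

25.9°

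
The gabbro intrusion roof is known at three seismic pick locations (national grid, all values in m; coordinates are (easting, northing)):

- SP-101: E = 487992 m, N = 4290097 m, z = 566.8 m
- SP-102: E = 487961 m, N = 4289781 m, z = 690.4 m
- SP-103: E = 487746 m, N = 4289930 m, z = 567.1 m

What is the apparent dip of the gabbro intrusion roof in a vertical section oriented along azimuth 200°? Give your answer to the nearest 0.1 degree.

16.5°

Two edge vectors: SP-101→SP-102 = (-31, -316, 123.6), SP-101→SP-103 = (-246, -167, 0.3).
Normal n = (SP-101→SP-102) × (SP-101→SP-103) = (20546.4, -30396.3, -72559).
So ∂z/∂E = −n_x/n_z = 0.28317 and ∂z/∂N = −n_y/n_z = −0.41892.
Unit vector along 200° is (sin 200°, cos 200°) = (-0.3420, -0.9397).
Slope in that direction = a·(-0.3420) + b·(-0.9397) = 0.29681.
Apparent dip = arctan|0.29681| = 16.5° (true dip is 26.8°, so apparent ≤ true as expected).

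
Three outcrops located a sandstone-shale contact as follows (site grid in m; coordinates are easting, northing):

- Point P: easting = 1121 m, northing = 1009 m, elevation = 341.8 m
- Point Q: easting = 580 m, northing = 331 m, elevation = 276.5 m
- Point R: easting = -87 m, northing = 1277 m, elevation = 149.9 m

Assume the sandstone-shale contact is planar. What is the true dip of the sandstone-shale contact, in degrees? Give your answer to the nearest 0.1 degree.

Let the plane be z = a·easting + b·northing + c.
Point Q−Point P: −541a − 678b = −65.3;  Point R−Point P: −1208a + 268b = −191.9.
Solving gives a = 0.15312, b = −0.02587.
Gradient magnitude |∇z| = √(a² + b²) = √(0.02345 + 0.00067) = 0.15529.
True dip = arctan(0.15529) = 8.8°, dipping toward W (azimuth ≈ 280°).

8.8°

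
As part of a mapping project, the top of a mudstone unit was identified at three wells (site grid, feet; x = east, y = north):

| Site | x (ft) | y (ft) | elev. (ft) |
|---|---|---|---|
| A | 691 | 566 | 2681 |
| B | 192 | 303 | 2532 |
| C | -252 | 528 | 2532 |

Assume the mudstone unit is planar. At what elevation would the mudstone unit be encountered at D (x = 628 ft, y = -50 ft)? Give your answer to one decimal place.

Two edge vectors: A→B = (-499, -263, -149), A→C = (-943, -38, -149).
Normal n = (A→B) × (A→C) = (33525, 66156, -229047).
So ∂z/∂x = −n_x/n_z = 0.14637 and ∂z/∂y = −n_y/n_z = 0.28883.
Intercept c from A: 2681 − 101.14 − 163.48 = 2416.38.
At (628, -50): z = 91.9 − 14.4 + 2416.38 = 2493.9 ft.

2493.9 ft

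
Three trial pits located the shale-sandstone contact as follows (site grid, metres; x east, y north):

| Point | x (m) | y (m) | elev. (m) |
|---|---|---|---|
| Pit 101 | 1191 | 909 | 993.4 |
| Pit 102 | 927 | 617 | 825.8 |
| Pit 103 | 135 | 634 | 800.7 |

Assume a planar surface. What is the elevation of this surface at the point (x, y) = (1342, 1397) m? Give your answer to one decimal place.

1261.0 m

Two edge vectors: Pit 101→Pit 102 = (-264, -292, -167.6), Pit 101→Pit 103 = (-1056, -275, -192.7).
Normal n = (Pit 101→Pit 102) × (Pit 101→Pit 103) = (10178.4, 126112.8, -235752).
So ∂z/∂x = −n_x/n_z = 0.043174 and ∂z/∂y = −n_y/n_z = 0.534938.
Intercept c from Pit 101: 993.4 − 51.42 − 486.26 = 455.72.
At (1342, 1397): z = 57.9 + 747.3 + 455.72 = 1261.0 m.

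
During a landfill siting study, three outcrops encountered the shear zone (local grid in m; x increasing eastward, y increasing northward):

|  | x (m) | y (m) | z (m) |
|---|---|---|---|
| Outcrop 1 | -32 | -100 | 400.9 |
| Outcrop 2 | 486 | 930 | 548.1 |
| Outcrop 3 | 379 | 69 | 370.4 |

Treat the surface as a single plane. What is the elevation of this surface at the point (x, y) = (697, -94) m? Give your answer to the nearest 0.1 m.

280.1 m

Two edge vectors: Outcrop 1→Outcrop 2 = (518, 1030, 147.2), Outcrop 1→Outcrop 3 = (411, 169, -30.5).
Normal n = (Outcrop 1→Outcrop 2) × (Outcrop 1→Outcrop 3) = (-56291.8, 76298.2, -335788).
So ∂z/∂x = −n_x/n_z = −0.16764 and ∂z/∂y = −n_y/n_z = 0.22722.
Intercept c from Outcrop 1: 400.9 − 5.36 + 22.72 = 418.26.
At (697, -94): z = −116.8 − 21.4 + 418.26 = 280.1 m.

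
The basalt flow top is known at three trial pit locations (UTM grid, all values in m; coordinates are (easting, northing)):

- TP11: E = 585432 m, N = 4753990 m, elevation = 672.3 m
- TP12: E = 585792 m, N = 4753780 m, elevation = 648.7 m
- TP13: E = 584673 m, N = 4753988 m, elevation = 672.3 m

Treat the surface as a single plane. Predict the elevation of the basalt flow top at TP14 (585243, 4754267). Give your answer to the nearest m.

703 m

Let the plane be z = a·E + b·N + c.
TP12−TP11: 360a − 210b = −23.6;  TP13−TP11: −759a − 2b = 0.
Solving gives a = −0.00029480, b = 0.11187559.
Then c = 672.3 − a·585432 − b·4753990 = −531010.53.
At (585243, 4754267): z = −172.5 + 531886.4 − 531010.53 = 703.3 m.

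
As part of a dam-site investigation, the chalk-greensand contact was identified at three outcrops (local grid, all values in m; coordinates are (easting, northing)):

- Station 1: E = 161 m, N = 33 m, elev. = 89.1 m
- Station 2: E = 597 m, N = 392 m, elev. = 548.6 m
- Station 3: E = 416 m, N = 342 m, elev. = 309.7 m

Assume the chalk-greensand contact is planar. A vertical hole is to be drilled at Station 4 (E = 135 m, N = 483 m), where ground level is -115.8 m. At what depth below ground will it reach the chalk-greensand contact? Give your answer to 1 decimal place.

Let the plane be z = a·E + b·N + c.
Station 2−Station 1: 436a + 359b = 459.5;  Station 3−Station 1: 255a + 309b = 220.6.
Solving gives a = 1.45418, b = −0.48614.
Then c = 89.1 − a·161 − b·33 = −128.98.
At (135, 483): z_contact = 196.31 − 234.80 − 128.98 = -167.47 m.
Depth below ground = -115.8 − (-167.47) = 51.7 m.

51.7 m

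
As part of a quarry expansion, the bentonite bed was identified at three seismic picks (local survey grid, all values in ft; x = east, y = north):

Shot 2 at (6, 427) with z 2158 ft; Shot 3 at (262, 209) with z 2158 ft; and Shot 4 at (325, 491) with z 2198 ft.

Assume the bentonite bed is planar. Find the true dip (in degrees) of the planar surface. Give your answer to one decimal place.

Two edge vectors: Shot 2→Shot 3 = (256, -218, 0), Shot 2→Shot 4 = (319, 64, 40).
Normal n = (Shot 2→Shot 3) × (Shot 2→Shot 4) = (-8720, -10240, 85926).
So ∂z/∂x = −n_x/n_z = 0.10148 and ∂z/∂y = −n_y/n_z = 0.11917.
Gradient magnitude |∇z| = √(a² + b²) = √(0.01030 + 0.01420) = 0.15653.
True dip = arctan(0.15653) = 8.9°, dipping toward SW (azimuth ≈ 220°).

8.9°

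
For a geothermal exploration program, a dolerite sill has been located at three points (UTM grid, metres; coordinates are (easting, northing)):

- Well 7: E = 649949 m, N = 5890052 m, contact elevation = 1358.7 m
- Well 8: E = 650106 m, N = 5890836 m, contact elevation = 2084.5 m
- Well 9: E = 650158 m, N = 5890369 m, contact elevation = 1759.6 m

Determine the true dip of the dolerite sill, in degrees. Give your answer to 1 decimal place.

47.0°

Let the plane be z = a·E + b·N + c.
Well 8−Well 7: 157a + 784b = 725.8;  Well 9−Well 7: 209a + 317b = 400.9.
Solving gives a = 0.73827, b = 0.77792.
Gradient magnitude |∇z| = √(a² + b²) = √(0.54504 + 0.60516) = 1.07248.
True dip = arctan(1.07248) = 47.0°, dipping toward SW (azimuth ≈ 224°).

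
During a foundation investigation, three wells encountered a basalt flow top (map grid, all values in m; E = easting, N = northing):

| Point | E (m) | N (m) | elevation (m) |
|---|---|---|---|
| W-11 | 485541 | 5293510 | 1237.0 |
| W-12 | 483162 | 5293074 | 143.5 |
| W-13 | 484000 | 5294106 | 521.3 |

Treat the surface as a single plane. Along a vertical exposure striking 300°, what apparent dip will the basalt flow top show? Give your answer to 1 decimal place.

22.0°

Two edge vectors: W-11→W-12 = (-2379, -436, -1093.5), W-11→W-13 = (-1541, 596, -715.7).
Normal n = (W-11→W-12) × (W-11→W-13) = (963771.2, -17566.8, -2089760).
So ∂z/∂E = −n_x/n_z = 0.46119 and ∂z/∂N = −n_y/n_z = −0.00841.
Unit vector along 300° is (sin 300°, cos 300°) = (-0.8660, 0.5000).
Slope in that direction = a·(-0.8660) + b·(0.5000) = −0.40360.
Apparent dip = arctan|0.40360| = 22.0° (true dip is 24.8°, so apparent ≤ true as expected).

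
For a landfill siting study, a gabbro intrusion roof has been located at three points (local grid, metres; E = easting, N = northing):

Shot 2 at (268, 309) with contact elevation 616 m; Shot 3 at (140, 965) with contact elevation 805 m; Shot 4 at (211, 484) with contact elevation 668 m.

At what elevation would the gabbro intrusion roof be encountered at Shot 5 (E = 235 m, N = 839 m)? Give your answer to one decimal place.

763.8 m

Two edge vectors: Shot 2→Shot 3 = (-128, 656, 189), Shot 2→Shot 4 = (-57, 175, 52).
Normal n = (Shot 2→Shot 3) × (Shot 2→Shot 4) = (1037, -4117, 14992).
So ∂z/∂E = −n_x/n_z = −0.06917 and ∂z/∂N = −n_y/n_z = 0.27461.
Intercept c from Shot 2: 616 + 18.54 − 84.86 = 549.68.
At (235, 839): z = −16.3 + 230.4 + 549.68 = 763.8 m.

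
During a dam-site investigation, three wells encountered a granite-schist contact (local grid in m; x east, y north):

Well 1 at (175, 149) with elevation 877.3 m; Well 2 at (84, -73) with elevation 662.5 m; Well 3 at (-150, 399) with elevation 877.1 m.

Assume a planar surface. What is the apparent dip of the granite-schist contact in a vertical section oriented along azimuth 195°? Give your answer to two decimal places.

40.59°

Two edge vectors: Well 1→Well 2 = (-91, -222, -214.8), Well 1→Well 3 = (-325, 250, -0.2).
Normal n = (Well 1→Well 2) × (Well 1→Well 3) = (53744.4, 69791.8, -94900).
So ∂z/∂x = −n_x/n_z = 0.56633 and ∂z/∂y = −n_y/n_z = 0.73542.
Unit vector along 195° is (sin 195°, cos 195°) = (-0.2588, -0.9659).
Slope in that direction = a·(-0.2588) + b·(-0.9659) = −0.85694.
Apparent dip = arctan|0.85694| = 40.59° (true dip is 42.9°, so apparent ≤ true as expected).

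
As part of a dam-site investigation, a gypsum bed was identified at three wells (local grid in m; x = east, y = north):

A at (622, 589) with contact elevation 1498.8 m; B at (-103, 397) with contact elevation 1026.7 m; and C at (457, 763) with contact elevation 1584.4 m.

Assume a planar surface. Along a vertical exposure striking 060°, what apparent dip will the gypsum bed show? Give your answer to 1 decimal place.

38.8°

Two edge vectors: A→B = (-725, -192, -472.1), A→C = (-165, 174, 85.6).
Normal n = (A→B) × (A→C) = (65710.2, 139956.5, -157830).
So ∂z/∂x = −n_x/n_z = 0.41634 and ∂z/∂y = −n_y/n_z = 0.88675.
Unit vector along 060° is (sin 60°, cos 60°) = (0.8660, 0.5000).
Slope in that direction = a·(0.8660) + b·(0.5000) = 0.80393.
Apparent dip = arctan|0.80393| = 38.8° (true dip is 44.4°, so apparent ≤ true as expected).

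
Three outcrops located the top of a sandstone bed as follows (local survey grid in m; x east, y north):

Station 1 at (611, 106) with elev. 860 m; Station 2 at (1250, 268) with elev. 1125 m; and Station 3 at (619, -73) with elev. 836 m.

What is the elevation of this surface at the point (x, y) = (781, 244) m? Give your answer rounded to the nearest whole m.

Let the plane be z = a·x + b·y + c.
Station 2−Station 1: 639a + 162b = 265;  Station 3−Station 1: 8a − 179b = −24.
Solving gives a = 0.37645, b = 0.15090.
Then c = 860 − a·611 − b·106 = 613.99.
At (781, 244): z = 294.0 + 36.8 + 613.99 = 944.8 m.

945 m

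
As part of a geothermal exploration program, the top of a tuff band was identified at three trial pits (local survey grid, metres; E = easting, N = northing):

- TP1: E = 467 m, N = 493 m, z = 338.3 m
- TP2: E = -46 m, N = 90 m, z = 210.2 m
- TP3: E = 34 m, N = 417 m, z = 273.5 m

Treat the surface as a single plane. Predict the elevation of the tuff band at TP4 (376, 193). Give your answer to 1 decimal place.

278.1 m

Two edge vectors: TP1→TP2 = (-513, -403, -128.1), TP1→TP3 = (-433, -76, -64.8).
Normal n = (TP1→TP2) × (TP1→TP3) = (16378.8, 22224.9, -135511).
So ∂z/∂E = −n_x/n_z = 0.12087 and ∂z/∂N = −n_y/n_z = 0.16401.
Intercept c from TP1: 338.3 − 56.44 − 80.86 = 201.00.
At (376, 193): z = 45.4 + 31.7 + 201.00 = 278.1 m.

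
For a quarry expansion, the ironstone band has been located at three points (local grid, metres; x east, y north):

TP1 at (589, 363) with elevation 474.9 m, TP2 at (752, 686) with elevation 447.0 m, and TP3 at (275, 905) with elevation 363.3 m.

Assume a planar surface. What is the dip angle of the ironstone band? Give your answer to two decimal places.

10.19°

Let the plane be z = a·x + b·y + c.
TP2−TP1: 163a + 323b = −27.9;  TP3−TP1: −314a + 542b = −111.6.
Solving gives a = 0.11027, b = −0.14202.
Gradient magnitude |∇z| = √(a² + b²) = √(0.01216 + 0.02017) = 0.17980.
True dip = arctan(0.17980) = 10.19°, dipping toward NW (azimuth ≈ 322°).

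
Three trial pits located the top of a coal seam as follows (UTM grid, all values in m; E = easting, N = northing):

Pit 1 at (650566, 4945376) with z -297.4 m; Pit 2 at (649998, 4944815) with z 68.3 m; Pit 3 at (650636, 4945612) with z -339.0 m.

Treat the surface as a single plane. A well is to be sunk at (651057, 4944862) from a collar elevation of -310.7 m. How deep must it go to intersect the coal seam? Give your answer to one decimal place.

Let the plane be z = a·E + b·N + c.
Pit 2−Pit 1: −568a − 561b = 365.7;  Pit 3−Pit 1: 70a + 236b = −41.6.
Solving gives a = −0.664369368, b = 0.020787525.
Then c = -297.4 − a·650566 − b·4945376 = 329116.60.
At (651057, 4944862): z_contact = −432542.33 + 102791.44 + 329116.60 = -634.29 m.
Depth below ground = -310.7 − (-634.29) = 323.6 m.

323.6 m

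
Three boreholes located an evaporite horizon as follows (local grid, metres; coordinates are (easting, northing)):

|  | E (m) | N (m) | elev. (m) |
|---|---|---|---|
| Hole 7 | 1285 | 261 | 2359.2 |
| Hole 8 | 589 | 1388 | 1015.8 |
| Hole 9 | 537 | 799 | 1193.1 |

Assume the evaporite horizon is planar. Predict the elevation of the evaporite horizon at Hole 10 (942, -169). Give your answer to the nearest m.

Two edge vectors: Hole 7→Hole 8 = (-696, 1127, -1343.4), Hole 7→Hole 9 = (-748, 538, -1166.1).
Normal n = (Hole 7→Hole 8) × (Hole 7→Hole 9) = (-591445.5, 193257.6, 468548).
So ∂z/∂E = −n_x/n_z = 1.26229 and ∂z/∂N = −n_y/n_z = −0.41246.
Intercept c from Hole 7: 2359.2 − 1622.05 + 107.65 = 844.80.
At (942, -169): z = 1189.1 + 69.7 + 844.80 = 2103.6 m.

2104 m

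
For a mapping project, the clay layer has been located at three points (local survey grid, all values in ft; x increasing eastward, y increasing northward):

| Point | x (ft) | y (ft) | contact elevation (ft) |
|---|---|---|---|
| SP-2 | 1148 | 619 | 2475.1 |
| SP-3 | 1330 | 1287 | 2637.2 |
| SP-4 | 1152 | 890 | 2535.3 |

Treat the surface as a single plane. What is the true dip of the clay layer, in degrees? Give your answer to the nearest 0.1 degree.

13.2°

Two edge vectors: SP-2→SP-3 = (182, 668, 162.1), SP-2→SP-4 = (4, 271, 60.2).
Normal n = (SP-2→SP-3) × (SP-2→SP-4) = (-3715.5, -10308, 46650).
So ∂z/∂x = −n_x/n_z = 0.07965 and ∂z/∂y = −n_y/n_z = 0.22096.
Gradient magnitude |∇z| = √(a² + b²) = √(0.00634 + 0.04883) = 0.23488.
True dip = arctan(0.23488) = 13.2°, dipping toward SSW (azimuth ≈ 200°).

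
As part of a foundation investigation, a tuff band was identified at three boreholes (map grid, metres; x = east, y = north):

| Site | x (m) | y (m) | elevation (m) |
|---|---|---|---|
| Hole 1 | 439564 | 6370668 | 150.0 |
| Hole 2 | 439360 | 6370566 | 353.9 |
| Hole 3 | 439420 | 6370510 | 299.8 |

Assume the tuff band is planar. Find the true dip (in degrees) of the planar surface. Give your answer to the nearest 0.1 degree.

Let the plane be z = a·x + b·y + c.
Hole 2−Hole 1: −204a − 102b = 203.9;  Hole 3−Hole 1: −144a − 158b = 149.8.
Solving gives a = −0.96538, b = −0.06826.
Gradient magnitude |∇z| = √(a² + b²) = √(0.93196 + 0.00466) = 0.96779.
True dip = arctan(0.96779) = 44.1°, dipping toward E (azimuth ≈ 086°).

44.1°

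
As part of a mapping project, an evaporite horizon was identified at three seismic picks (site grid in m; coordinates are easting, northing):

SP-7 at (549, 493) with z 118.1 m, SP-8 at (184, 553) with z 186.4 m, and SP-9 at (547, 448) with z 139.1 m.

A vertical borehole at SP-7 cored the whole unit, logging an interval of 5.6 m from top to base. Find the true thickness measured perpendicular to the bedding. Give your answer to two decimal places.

4.96 m

Two edge vectors: SP-7→SP-8 = (-365, 60, 68.3), SP-7→SP-9 = (-2, -45, 21).
Normal n = (SP-7→SP-8) × (SP-7→SP-9) = (4333.5, 7528.4, 16545).
So ∂z/∂easting = −n_x/n_z = −0.26192 and ∂z/∂northing = −n_y/n_z = −0.45503.
|∇z| = √(a²+b²) = 0.52503, so dip δ = arctan(0.52503) = 27.70°.
True thickness = vertical thickness × cos δ = 5.6 × cos 27.70° = 4.96 m.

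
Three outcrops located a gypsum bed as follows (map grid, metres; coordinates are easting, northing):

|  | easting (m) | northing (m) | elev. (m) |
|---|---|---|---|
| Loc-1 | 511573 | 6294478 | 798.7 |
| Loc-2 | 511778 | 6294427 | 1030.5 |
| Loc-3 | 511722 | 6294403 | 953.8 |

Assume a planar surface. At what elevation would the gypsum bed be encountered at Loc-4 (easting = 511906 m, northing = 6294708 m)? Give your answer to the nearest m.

1286 m

Let the plane be z = a·easting + b·northing + c.
Loc-2−Loc-1: 205a − 51b = 231.8;  Loc-3−Loc-1: 149a − 75b = 155.1.
Solving gives a = 1.21847994, b = 0.35271348.
Then c = 798.7 − a·511573 − b·6294478 = −2842689.96.
At (511906, 6294708): z = 623747.2 + 2220228.3 − 2842689.96 = 1285.6 m.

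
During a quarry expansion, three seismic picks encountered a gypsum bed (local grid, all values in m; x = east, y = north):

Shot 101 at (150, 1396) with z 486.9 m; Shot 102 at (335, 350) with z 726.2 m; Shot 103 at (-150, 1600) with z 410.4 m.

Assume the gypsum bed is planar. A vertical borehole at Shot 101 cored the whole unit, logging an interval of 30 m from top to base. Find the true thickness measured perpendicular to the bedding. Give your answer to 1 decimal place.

Two edge vectors: Shot 101→Shot 102 = (185, -1046, 239.3), Shot 101→Shot 103 = (-300, 204, -76.5).
Normal n = (Shot 101→Shot 102) × (Shot 101→Shot 103) = (31201.8, -57637.5, -276060).
So ∂z/∂x = −n_x/n_z = 0.11303 and ∂z/∂y = −n_y/n_z = −0.20879.
|∇z| = √(a²+b²) = 0.23742, so dip δ = arctan(0.23742) = 13.36°.
True thickness = vertical thickness × cos δ = 30 × cos 13.36° = 29.2 m.

29.2 m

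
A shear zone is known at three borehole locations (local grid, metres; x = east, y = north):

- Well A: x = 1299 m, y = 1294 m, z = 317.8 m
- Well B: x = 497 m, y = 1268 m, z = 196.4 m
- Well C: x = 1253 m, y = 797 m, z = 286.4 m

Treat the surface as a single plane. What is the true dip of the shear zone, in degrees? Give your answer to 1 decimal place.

9.0°

Let the plane be z = a·x + b·y + c.
Well B−Well A: −802a − 26b = −121.4;  Well C−Well A: −46a − 497b = −31.4.
Solving gives a = 0.14977, b = 0.04932.
Gradient magnitude |∇z| = √(a² + b²) = √(0.02243 + 0.00243) = 0.15768.
True dip = arctan(0.15768) = 9.0°, dipping toward WSW (azimuth ≈ 252°).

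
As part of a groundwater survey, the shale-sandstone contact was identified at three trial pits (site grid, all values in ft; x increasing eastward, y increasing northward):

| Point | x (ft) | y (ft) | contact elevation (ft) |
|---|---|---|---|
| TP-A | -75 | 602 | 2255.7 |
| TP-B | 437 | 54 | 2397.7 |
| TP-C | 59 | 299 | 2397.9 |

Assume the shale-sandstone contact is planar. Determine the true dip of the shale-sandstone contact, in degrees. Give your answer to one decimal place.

38.1°

Let the plane be z = a·x + b·y + c.
TP-B−TP-A: 512a − 548b = 142;  TP-C−TP-A: 134a − 303b = 142.2.
Solving gives a = −0.42715, b = −0.65821.
Gradient magnitude |∇z| = √(a² + b²) = √(0.18245 + 0.43324) = 0.78466.
True dip = arctan(0.78466) = 38.1°, dipping toward NNE (azimuth ≈ 033°).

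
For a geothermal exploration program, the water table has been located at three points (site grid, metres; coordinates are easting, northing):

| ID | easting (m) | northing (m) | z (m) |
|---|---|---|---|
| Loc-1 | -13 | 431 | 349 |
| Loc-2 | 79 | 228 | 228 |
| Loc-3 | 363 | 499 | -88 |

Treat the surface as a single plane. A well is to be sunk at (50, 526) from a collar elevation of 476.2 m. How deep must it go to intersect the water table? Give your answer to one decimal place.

195.1 m

Let the plane be z = a·easting + b·northing + c.
Loc-2−Loc-1: 92a − 203b = −121;  Loc-3−Loc-1: 376a + 68b = −437.
Solving gives a = −1.17382, b = 0.06408.
Then c = 349 − a·-13 − b·431 = 306.12.
At (50, 526): z_contact = −58.69 + 33.71 + 306.12 = 281.14 m.
Depth below ground = 476.2 − 281.14 = 195.1 m.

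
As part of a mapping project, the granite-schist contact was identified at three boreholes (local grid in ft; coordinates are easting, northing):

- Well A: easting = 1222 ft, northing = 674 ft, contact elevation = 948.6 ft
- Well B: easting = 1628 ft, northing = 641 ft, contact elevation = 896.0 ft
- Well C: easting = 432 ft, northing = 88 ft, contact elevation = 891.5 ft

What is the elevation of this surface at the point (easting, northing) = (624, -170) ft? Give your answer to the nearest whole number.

Two edge vectors: Well A→Well B = (406, -33, -52.6), Well A→Well C = (-790, -586, -57.1).
Normal n = (Well A→Well B) × (Well A→Well C) = (-28939.3, 64736.6, -263986).
So ∂z/∂easting = −n_x/n_z = −0.10962 and ∂z/∂northing = −n_y/n_z = 0.24523.
Intercept c from Well A: 948.6 + 133.96 − 165.28 = 917.28.
At (624, -170): z = −68.4 − 41.7 + 917.28 = 807.2 ft.

807 ft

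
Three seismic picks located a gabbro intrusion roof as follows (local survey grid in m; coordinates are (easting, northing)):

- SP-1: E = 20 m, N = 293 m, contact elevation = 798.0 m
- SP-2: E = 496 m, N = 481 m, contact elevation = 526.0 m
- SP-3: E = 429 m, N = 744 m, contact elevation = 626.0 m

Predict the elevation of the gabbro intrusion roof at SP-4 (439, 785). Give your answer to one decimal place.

Two edge vectors: SP-1→SP-2 = (476, 188, -272), SP-1→SP-3 = (409, 451, -172).
Normal n = (SP-1→SP-2) × (SP-1→SP-3) = (90336, -29376, 137784).
So ∂z/∂E = −n_x/n_z = −0.65563 and ∂z/∂N = −n_y/n_z = 0.21320.
Intercept c from SP-1: 798 + 13.11 − 62.47 = 748.64.
At (439, 785): z = −287.8 + 167.4 + 748.64 = 628.2 m.

628.2 m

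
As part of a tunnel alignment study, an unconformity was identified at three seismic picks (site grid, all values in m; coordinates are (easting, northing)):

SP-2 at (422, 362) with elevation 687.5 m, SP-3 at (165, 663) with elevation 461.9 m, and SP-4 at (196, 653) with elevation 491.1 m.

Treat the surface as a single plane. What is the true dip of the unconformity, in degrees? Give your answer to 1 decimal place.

44.1°

Two edge vectors: SP-2→SP-3 = (-257, 301, -225.6), SP-2→SP-4 = (-226, 291, -196.4).
Normal n = (SP-2→SP-3) × (SP-2→SP-4) = (6533.2, 510.8, -6761).
So ∂z/∂E = −n_x/n_z = 0.96631 and ∂z/∂N = −n_y/n_z = 0.07555.
Gradient magnitude |∇z| = √(a² + b²) = √(0.93375 + 0.00571) = 0.96926.
True dip = arctan(0.96926) = 44.1°, dipping toward W (azimuth ≈ 266°).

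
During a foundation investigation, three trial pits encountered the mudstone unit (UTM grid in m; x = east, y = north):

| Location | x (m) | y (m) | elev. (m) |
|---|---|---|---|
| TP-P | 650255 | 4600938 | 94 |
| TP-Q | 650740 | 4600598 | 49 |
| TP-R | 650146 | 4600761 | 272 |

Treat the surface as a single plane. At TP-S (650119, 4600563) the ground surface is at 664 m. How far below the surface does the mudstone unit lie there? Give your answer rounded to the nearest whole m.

246 m

Let the plane be z = a·x + b·y + c.
TP-Q−TP-P: 485a − 340b = −45;  TP-R−TP-P: −109a − 177b = 178.
Solving gives a = −0.55721899, b = −0.66250356.
Then c = 94 − a·650255 − b·4600938 = 3410566.24.
At (650119, 4600563): z_contact = −362258.7 − 3047889.4 + 3410566.24 = 418.2 m.
Depth below ground = 664 − 418.2 = 246 m.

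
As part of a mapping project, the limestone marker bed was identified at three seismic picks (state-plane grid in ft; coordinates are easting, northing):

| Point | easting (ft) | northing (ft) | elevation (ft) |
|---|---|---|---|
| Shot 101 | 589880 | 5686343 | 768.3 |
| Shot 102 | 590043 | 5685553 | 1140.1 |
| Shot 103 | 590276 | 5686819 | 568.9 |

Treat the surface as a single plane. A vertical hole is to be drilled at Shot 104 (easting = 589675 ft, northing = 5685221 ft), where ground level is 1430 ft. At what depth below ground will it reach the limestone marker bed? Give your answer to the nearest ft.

155 ft

Let the plane be z = a·easting + b·northing + c.
Shot 102−Shot 101: 163a − 790b = 371.8;  Shot 103−Shot 101: 396a + 476b = −199.4.
Solving gives a = 0.04981917, b = −0.46035377.
Then c = 768.3 − a·589880 − b·5686343 = 2589110.38.
At (589675, 5685221): z_contact = 29377.1 − 2617212.9 + 2589110.38 = 1274.6 ft.
Depth below ground = 1430 − 1274.6 = 155 ft.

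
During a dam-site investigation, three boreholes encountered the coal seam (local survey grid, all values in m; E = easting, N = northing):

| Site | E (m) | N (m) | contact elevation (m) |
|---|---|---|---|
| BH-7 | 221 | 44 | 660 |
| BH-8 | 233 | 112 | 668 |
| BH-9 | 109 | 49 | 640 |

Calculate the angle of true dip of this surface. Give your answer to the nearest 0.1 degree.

Let the plane be z = a·E + b·N + c.
BH-8−BH-7: 12a + 68b = 8;  BH-9−BH-7: −112a + 5b = −20.
Solving gives a = 0.18239, b = 0.08546.
Gradient magnitude |∇z| = √(a² + b²) = √(0.03326 + 0.00730) = 0.20142.
True dip = arctan(0.20142) = 11.4°, dipping toward WSW (azimuth ≈ 245°).

11.4°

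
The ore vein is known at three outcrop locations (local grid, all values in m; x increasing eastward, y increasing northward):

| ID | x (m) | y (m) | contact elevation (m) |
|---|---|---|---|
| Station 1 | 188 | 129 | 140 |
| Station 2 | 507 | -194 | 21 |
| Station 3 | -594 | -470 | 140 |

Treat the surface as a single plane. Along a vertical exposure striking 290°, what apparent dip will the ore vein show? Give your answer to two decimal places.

12.56°

Let the plane be z = a·x + b·y + c.
Station 2−Station 1: 319a − 323b = −119;  Station 3−Station 1: −782a − 599b = 0.
Solving gives a = −0.16066, b = 0.20975.
Unit vector along 290° is (sin 290°, cos 290°) = (-0.9397, 0.3420).
Slope in that direction = a·(-0.9397) + b·(0.3420) = 0.22271.
Apparent dip = arctan|0.22271| = 12.56° (true dip is 14.8°, so apparent ≤ true as expected).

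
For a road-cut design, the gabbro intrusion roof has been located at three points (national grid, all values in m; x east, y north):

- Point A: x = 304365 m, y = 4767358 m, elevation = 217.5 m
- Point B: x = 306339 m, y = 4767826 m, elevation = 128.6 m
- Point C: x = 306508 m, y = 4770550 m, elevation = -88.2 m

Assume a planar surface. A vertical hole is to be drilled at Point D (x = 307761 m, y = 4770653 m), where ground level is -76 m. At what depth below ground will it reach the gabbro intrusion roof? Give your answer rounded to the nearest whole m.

Let the plane be z = a·x + b·y + c.
Point B−Point A: 1974a + 468b = −88.9;  Point C−Point A: 2143a + 3192b = −305.7.
Solving gives a = −0.02655700, b = −0.07794121.
Then c = 217.5 − a·304365 − b·4767358 = 379874.19.
At (307761, 4770653): z_contact = −8173.2 − 371830.5 + 379874.19 = -129.5 m.
Depth below ground = -76 − (-129.5) = 54 m.

54 m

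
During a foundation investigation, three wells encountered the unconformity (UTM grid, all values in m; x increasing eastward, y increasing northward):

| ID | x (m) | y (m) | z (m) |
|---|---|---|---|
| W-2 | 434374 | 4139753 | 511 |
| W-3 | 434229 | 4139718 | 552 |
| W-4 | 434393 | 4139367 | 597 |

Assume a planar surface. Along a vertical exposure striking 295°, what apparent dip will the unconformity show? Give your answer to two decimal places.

Let the plane be z = a·x + b·y + c.
W-3−W-2: −145a − 35b = 41;  W-4−W-2: 19a − 386b = 86.
Solving gives a = −0.22629, b = −0.23394.
Unit vector along 295° is (sin 295°, cos 295°) = (-0.9063, 0.4226).
Slope in that direction = a·(-0.9063) + b·(0.4226) = 0.10622.
Apparent dip = arctan|0.10622| = 6.06° (true dip is 18.0°, so apparent ≤ true as expected).

6.06°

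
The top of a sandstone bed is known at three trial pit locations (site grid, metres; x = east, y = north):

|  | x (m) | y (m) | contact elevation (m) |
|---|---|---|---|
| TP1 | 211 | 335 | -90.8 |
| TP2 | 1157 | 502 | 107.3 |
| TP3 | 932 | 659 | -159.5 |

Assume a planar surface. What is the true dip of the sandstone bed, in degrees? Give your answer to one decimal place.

49.9°

Two edge vectors: TP1→TP2 = (946, 167, 198.1), TP1→TP3 = (721, 324, -68.7).
Normal n = (TP1→TP2) × (TP1→TP3) = (-75657.3, 207820.3, 186097).
So ∂z/∂x = −n_x/n_z = 0.40655 and ∂z/∂y = −n_y/n_z = −1.11673.
Gradient magnitude |∇z| = √(a² + b²) = √(0.16528 + 1.24709) = 1.18843.
True dip = arctan(1.18843) = 49.9°, dipping toward NNW (azimuth ≈ 340°).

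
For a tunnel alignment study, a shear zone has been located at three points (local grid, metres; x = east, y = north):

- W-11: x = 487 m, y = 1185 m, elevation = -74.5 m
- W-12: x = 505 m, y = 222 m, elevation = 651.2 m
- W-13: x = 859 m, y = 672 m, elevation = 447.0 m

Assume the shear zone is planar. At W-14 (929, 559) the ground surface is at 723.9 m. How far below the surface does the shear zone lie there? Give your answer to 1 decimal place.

Two edge vectors: W-11→W-12 = (18, -963, 725.7), W-11→W-13 = (372, -513, 521.5).
Normal n = (W-11→W-12) × (W-11→W-13) = (-129920.4, 260573.4, 349002).
So ∂z/∂x = −n_x/n_z = 0.372263 and ∂z/∂y = −n_y/n_z = −0.746624.
Intercept c from W-11: -74.5 − 181.29 + 884.75 = 628.96.
At (929, 559): z_contact = 345.83 − 417.36 + 628.96 = 557.43 m.
Depth below ground = 723.9 − 557.43 = 166.5 m.

166.5 m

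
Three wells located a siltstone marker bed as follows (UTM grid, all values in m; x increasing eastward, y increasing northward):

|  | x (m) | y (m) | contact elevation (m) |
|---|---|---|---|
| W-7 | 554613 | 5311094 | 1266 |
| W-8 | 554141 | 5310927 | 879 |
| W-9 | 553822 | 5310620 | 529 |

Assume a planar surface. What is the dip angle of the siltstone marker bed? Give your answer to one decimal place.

38.7°

Two edge vectors: W-7→W-8 = (-472, -167, -387), W-7→W-9 = (-791, -474, -737).
Normal n = (W-7→W-8) × (W-7→W-9) = (-60359, -41747, 91631).
So ∂z/∂x = −n_x/n_z = 0.65872 and ∂z/∂y = −n_y/n_z = 0.45560.
Gradient magnitude |∇z| = √(a² + b²) = √(0.43391 + 0.20757) = 0.80092.
True dip = arctan(0.80092) = 38.7°, dipping toward SW (azimuth ≈ 235°).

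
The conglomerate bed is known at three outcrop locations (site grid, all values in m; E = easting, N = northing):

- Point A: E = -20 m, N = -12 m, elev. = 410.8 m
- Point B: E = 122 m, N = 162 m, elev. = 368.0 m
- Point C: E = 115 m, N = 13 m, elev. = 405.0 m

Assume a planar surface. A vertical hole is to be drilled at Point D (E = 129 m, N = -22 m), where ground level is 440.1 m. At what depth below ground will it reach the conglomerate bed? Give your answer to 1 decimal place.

26.4 m

Let the plane be z = a·E + b·N + c.
Point B−Point A: 142a + 174b = −42.8;  Point C−Point A: 135a + 25b = −5.8.
Solving gives a = 0.00305, b = −0.24847.
Then c = 410.8 − a·-20 − b·-12 = 407.88.
At (129, -22): z_contact = 0.39 + 5.47 + 407.88 = 413.74 m.
Depth below ground = 440.1 − 413.74 = 26.4 m.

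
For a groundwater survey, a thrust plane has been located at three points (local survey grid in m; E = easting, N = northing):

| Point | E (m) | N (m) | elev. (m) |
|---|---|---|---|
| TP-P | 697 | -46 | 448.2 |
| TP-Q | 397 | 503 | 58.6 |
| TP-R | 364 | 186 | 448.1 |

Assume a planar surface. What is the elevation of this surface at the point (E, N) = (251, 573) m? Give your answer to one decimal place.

94.9 m

Two edge vectors: TP-P→TP-Q = (-300, 549, -389.6), TP-P→TP-R = (-333, 232, -0.1).
Normal n = (TP-P→TP-Q) × (TP-P→TP-R) = (90332.3, 129706.8, 113217).
So ∂z/∂E = −n_x/n_z = −0.79787 and ∂z/∂N = −n_y/n_z = −1.14565.
Intercept c from TP-P: 448.2 + 556.11 − 52.70 = 951.61.
At (251, 573): z = −200.3 − 656.5 + 951.61 = 94.9 m.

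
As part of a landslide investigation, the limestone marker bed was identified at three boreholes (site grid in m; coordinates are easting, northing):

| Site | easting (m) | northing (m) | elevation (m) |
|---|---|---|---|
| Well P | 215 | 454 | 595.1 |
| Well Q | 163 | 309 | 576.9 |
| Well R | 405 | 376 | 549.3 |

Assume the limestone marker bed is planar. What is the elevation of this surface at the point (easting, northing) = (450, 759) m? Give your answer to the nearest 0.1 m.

612.6 m

Let the plane be z = a·easting + b·northing + c.
Well Q−Well P: −52a − 145b = −18.2;  Well R−Well P: 190a − 78b = −45.8.
Solving gives a = −0.16520, b = 0.18476.
Then c = 595.1 − a·215 − b·454 = 546.74.
At (450, 759): z = −74.3 + 140.2 + 546.74 = 612.6 m.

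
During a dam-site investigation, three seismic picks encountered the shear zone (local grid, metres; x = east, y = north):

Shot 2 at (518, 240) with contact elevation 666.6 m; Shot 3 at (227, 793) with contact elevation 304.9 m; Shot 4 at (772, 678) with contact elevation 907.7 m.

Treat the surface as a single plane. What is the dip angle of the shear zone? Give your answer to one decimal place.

47.5°

Let the plane be z = a·x + b·y + c.
Shot 3−Shot 2: −291a + 553b = −361.7;  Shot 4−Shot 2: 254a + 438b = 241.1.
Solving gives a = 1.08896, b = −0.08104.
Gradient magnitude |∇z| = √(a² + b²) = √(1.18582 + 0.00657) = 1.09197.
True dip = arctan(1.09197) = 47.5°, dipping toward W (azimuth ≈ 274°).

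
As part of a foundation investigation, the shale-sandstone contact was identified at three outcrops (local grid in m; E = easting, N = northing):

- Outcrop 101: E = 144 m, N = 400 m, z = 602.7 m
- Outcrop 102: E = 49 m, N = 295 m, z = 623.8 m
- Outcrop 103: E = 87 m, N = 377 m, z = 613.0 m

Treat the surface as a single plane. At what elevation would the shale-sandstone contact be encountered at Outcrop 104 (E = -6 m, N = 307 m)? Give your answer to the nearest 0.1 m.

631.7 m

Let the plane be z = a·E + b·N + c.
Outcrop 102−Outcrop 101: −95a − 105b = 21.1;  Outcrop 103−Outcrop 101: −57a − 23b = 10.3.
Solving gives a = −0.15689, b = −0.05900.
Then c = 602.7 − a·144 − b·400 = 648.89.
At (-6, 307): z = 0.9 − 18.1 + 648.89 = 631.7 m.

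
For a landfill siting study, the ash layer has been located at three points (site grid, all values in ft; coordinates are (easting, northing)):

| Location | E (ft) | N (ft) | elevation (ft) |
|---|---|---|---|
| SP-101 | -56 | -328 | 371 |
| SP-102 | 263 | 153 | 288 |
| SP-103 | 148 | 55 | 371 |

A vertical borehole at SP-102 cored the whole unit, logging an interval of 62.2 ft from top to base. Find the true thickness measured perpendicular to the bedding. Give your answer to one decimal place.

Let the plane be z = a·E + b·N + c.
SP-102−SP-101: 319a + 481b = −83;  SP-103−SP-101: 204a + 383b = 0.
Solving gives a = −1.32162, b = 0.70395.
|∇z| = √(a²+b²) = 1.49741, so dip δ = arctan(1.49741) = 56.26°.
True thickness = vertical thickness × cos δ = 62.2 × cos 56.26° = 34.5 ft.

34.5 ft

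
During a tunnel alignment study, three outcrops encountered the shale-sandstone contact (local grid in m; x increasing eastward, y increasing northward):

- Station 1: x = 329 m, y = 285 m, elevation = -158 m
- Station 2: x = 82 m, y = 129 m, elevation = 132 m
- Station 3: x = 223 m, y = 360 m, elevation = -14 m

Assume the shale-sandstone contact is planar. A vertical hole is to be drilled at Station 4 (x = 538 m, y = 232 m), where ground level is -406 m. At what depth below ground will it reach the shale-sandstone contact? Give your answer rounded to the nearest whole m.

23 m

Two edge vectors: Station 1→Station 2 = (-247, -156, 290), Station 1→Station 3 = (-106, 75, 144).
Normal n = (Station 1→Station 2) × (Station 1→Station 3) = (-44214, 4828, -35061).
So ∂z/∂x = −n_x/n_z = −1.26106 and ∂z/∂y = −n_y/n_z = 0.13770.
Intercept c from Station 1: -158 + 414.89 − 39.25 = 217.64.
At (538, 232): z_contact = −678.4 + 31.9 + 217.64 = -428.9 m.
Depth below ground = -406 − (-428.9) = 23 m.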